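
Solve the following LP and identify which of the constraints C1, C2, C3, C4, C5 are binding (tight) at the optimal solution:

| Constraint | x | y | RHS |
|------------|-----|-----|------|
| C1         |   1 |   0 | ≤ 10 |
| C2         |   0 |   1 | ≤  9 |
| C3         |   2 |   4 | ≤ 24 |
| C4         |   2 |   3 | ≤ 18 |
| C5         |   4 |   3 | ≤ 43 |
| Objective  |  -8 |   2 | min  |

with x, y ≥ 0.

At x = 9, y = 0, compute slack b - a·x for each constraint:
  C1: 10 − 9 = 1  (slack)
  C2: 9 − 0 = 9  (slack)
  C3: 24 − 18 = 6  (slack)
  C4: 18 − 18 = 0  (binding)
  C5: 43 − 36 = 7  (slack)

Optimal: x = 9, y = 0
Binding: C4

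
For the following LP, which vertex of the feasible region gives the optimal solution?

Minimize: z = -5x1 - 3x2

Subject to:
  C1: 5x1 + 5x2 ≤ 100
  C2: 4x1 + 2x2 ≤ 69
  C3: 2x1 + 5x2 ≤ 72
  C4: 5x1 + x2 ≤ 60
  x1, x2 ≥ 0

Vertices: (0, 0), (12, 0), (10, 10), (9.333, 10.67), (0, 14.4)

Evaluate the objective at each vertex of the feasible region:
  z(0, 0) = 0
  z(12, 0) = -60
  z(10, 10) = -80  ←
  z(9.333, 10.67) = -78.67
  z(0, 14.4) = -43.2
The minimum is at x1 = 10, x2 = 10.

(10, 10)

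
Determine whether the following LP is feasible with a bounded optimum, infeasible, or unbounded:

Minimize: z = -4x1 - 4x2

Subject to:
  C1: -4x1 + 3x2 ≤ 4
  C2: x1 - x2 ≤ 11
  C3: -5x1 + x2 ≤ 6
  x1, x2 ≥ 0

Unbounded (objective can decrease without bound)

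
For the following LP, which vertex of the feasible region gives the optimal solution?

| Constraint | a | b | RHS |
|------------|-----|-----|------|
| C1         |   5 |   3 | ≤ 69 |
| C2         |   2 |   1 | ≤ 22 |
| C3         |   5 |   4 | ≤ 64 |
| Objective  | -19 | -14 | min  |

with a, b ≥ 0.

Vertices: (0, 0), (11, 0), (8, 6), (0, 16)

Evaluate the objective at each vertex of the feasible region:
  z(0, 0) = 0
  z(11, 0) = -209
  z(8, 6) = -236  ←
  z(0, 16) = -224
The minimum is at a = 8, b = 6.

(8, 6)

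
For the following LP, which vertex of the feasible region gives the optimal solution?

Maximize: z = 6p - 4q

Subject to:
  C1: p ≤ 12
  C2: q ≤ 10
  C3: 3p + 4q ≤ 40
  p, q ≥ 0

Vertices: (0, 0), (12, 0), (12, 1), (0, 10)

Evaluate the objective at each vertex of the feasible region:
  z(0, 0) = 0
  z(12, 0) = 72  ←
  z(12, 1) = 68
  z(0, 10) = -40
The maximum is at p = 12, q = 0.

(12, 0)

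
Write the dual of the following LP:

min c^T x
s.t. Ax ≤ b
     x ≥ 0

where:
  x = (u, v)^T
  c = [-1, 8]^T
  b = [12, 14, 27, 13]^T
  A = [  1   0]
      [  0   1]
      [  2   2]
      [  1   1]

Primal min cᵀx s.t. Ax ≤ b, x ≥ 0  →  Dual max −bᵀy s.t. Aᵀy ≥ −c, y ≥ 0.

Maximize: z = -12y1 - 14y2 - 27y3 - 13y4

Subject to:
  y1 + 2y3 + y4 ≥ 1
  y2 + 2y3 + y4 ≥ -8
  y1, y2, y3, y4 ≥ 0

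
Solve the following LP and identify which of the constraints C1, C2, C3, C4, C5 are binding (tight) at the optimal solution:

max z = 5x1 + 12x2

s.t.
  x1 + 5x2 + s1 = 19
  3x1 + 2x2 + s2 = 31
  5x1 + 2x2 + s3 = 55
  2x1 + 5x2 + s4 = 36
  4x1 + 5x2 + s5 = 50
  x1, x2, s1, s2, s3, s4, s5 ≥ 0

At x1 = 9, x2 = 2, compute slack b - a·x for each constraint:
  C1: 19 − 19 = 0  (binding)
  C2: 31 − 31 = 0  (binding)
  C3: 55 − 49 = 6  (slack)
  C4: 36 − 28 = 8  (slack)
  C5: 50 − 46 = 4  (slack)

Optimal: x1 = 9, x2 = 2
Binding: C1, C2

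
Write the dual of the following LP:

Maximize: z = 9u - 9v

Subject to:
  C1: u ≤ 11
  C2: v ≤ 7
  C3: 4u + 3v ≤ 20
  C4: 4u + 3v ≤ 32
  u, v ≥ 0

Primal max cᵀx s.t. Ax ≤ b, x ≥ 0  →  Dual min bᵀy s.t. Aᵀy ≥ c, y ≥ 0.

Minimize: z = 11y1 + 7y2 + 20y3 + 32y4

Subject to:
  y1 + 4y3 + 4y4 ≥ 9
  y2 + 3y3 + 3y4 ≥ -9
  y1, y2, y3, y4 ≥ 0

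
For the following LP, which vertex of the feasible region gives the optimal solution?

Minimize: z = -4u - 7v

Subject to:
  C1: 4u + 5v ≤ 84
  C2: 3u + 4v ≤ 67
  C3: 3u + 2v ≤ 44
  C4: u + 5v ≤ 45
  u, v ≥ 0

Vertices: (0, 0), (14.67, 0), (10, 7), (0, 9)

Evaluate the objective at each vertex of the feasible region:
  z(0, 0) = 0
  z(14.67, 0) = -58.67
  z(10, 7) = -89  ←
  z(0, 9) = -63
The minimum is at u = 10, v = 7.

(10, 7)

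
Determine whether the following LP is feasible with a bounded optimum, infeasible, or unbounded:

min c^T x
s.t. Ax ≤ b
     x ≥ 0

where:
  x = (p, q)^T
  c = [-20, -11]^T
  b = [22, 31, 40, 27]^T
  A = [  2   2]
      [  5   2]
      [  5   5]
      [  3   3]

Feasible with a bounded optimal solution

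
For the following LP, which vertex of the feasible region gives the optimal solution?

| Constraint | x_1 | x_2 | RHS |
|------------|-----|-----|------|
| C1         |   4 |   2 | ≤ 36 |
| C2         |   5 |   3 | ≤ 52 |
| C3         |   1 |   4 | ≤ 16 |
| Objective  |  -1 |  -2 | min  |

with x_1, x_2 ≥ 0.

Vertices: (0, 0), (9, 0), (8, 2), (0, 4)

Evaluate the objective at each vertex of the feasible region:
  z(0, 0) = 0
  z(9, 0) = -9
  z(8, 2) = -12  ←
  z(0, 4) = -8
The minimum is at x_1 = 8, x_2 = 2.

(8, 2)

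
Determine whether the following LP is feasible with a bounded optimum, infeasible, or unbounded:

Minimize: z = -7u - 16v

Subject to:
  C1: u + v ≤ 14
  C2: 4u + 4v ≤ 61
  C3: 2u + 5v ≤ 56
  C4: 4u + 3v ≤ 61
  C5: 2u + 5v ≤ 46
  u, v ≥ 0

Feasible with a bounded optimal solution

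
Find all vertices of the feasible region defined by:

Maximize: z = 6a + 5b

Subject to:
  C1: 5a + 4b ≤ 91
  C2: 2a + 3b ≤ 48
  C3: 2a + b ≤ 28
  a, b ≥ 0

(0, 0), (14, 0), (9, 10), (0, 16)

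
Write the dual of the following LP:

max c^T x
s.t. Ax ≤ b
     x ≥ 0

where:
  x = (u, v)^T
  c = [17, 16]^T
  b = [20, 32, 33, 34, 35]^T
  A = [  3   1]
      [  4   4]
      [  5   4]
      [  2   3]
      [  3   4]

Primal max cᵀx s.t. Ax ≤ b, x ≥ 0  →  Dual min bᵀy s.t. Aᵀy ≥ c, y ≥ 0.

Minimize: z = 20y1 + 32y2 + 33y3 + 34y4 + 35y5

Subject to:
  3y1 + 4y2 + 5y3 + 2y4 + 3y5 ≥ 17
  y1 + 4y2 + 4y3 + 3y4 + 4y5 ≥ 16
  y1, y2, y3, y4, y5 ≥ 0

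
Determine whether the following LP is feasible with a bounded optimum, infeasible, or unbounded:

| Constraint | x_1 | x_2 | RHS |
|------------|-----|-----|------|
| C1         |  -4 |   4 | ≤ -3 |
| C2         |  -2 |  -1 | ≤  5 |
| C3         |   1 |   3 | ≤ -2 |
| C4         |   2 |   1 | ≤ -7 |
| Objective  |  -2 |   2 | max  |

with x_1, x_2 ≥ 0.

Infeasible (no feasible solution exists)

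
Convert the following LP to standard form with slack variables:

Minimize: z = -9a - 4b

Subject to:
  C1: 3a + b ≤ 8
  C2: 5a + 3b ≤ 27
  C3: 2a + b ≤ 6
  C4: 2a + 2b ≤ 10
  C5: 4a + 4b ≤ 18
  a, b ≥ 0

min z = -9a - 4b

s.t.
  3a + b + s1 = 8
  5a + 3b + s2 = 27
  2a + b + s3 = 6
  2a + 2b + s4 = 10
  4a + 4b + s5 = 18
  a, b, s1, s2, s3, s4, s5 ≥ 0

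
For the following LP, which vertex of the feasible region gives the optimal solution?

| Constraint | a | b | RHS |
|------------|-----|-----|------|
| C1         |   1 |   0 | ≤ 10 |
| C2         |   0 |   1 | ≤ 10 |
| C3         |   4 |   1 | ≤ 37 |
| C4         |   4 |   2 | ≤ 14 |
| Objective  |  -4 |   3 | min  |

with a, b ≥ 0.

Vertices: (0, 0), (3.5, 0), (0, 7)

Evaluate the objective at each vertex of the feasible region:
  z(0, 0) = 0
  z(3.5, 0) = -14  ←
  z(0, 7) = 21
The minimum is at a = 3.5, b = 0.

(3.5, 0)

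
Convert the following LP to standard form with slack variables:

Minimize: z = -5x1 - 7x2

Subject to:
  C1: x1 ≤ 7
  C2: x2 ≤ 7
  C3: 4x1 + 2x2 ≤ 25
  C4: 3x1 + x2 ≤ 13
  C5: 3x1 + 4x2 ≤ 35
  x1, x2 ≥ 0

min z = -5x1 - 7x2

s.t.
  x1 + s1 = 7
  x2 + s2 = 7
  4x1 + 2x2 + s3 = 25
  3x1 + x2 + s4 = 13
  3x1 + 4x2 + s5 = 35
  x1, x2, s1, s2, s3, s4, s5 ≥ 0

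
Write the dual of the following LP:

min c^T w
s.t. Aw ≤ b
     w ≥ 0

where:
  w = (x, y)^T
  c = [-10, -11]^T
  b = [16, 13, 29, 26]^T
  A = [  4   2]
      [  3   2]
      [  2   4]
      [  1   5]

Primal min cᵀx s.t. Ax ≤ b, x ≥ 0  →  Dual max −bᵀy s.t. Aᵀy ≥ −c, y ≥ 0.

Maximize: z = -16y1 - 13y2 - 29y3 - 26y4

Subject to:
  4y1 + 3y2 + 2y3 + y4 ≥ 10
  2y1 + 2y2 + 4y3 + 5y4 ≥ 11
  y1, y2, y3, y4 ≥ 0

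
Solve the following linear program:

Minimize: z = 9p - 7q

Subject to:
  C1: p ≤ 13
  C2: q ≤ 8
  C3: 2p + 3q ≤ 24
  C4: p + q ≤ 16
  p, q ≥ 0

Evaluate the objective at each vertex of the feasible region:
  z(0, 0) = 0
  z(12, 0) = 108
  z(0, 8) = -56  ←
The minimum is at p = 0, q = 8.

p = 0, q = 8, z = -56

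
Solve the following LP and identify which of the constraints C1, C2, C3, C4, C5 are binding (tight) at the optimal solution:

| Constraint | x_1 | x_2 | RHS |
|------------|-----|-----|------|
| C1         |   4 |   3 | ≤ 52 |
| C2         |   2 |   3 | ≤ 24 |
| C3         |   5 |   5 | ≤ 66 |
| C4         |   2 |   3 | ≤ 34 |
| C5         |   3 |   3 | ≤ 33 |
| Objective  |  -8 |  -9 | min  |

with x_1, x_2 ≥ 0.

At x_1 = 9, x_2 = 2, compute slack b - a·x for each constraint:
  C1: 52 − 42 = 10  (slack)
  C2: 24 − 24 = 0  (binding)
  C3: 66 − 55 = 11  (slack)
  C4: 34 − 24 = 10  (slack)
  C5: 33 − 33 = 0  (binding)

Optimal: x_1 = 9, x_2 = 2
Binding: C2, C5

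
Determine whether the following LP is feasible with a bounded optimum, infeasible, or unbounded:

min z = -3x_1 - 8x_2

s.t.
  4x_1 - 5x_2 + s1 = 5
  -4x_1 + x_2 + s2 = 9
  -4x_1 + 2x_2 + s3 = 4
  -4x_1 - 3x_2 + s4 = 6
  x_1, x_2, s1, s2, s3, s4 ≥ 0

Unbounded (objective can decrease without bound)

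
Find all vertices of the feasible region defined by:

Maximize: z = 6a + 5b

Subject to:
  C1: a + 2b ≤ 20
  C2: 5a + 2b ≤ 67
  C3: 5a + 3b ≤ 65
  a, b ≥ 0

(0, 0), (13, 0), (10, 5), (0, 10)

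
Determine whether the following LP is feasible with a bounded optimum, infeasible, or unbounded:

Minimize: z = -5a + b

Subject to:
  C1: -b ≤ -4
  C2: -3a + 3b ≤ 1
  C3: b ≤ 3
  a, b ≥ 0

Infeasible (no feasible solution exists)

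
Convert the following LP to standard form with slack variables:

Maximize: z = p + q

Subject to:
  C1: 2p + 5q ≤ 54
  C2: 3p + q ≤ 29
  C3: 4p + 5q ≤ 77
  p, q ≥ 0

max z = p + q

s.t.
  2p + 5q + s1 = 54
  3p + q + s2 = 29
  4p + 5q + s3 = 77
  p, q, s1, s2, s3 ≥ 0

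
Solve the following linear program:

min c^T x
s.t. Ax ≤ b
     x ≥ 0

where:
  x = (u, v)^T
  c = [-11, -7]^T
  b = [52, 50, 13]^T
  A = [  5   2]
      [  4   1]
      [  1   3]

Evaluate the objective at each vertex of the feasible region:
  z(0, 0) = 0
  z(10.4, 0) = -114.4
  z(10, 1) = -117  ←
  z(0, 4.333) = -30.33
The minimum is at u = 10, v = 1.

u = 10, v = 1, z = -117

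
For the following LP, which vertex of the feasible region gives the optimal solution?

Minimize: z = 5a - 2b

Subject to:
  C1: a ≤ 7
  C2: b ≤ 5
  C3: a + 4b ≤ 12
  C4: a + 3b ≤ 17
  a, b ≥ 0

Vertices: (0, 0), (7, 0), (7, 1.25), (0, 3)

Evaluate the objective at each vertex of the feasible region:
  z(0, 0) = 0
  z(7, 0) = 35
  z(7, 1.25) = 32.5
  z(0, 3) = -6  ←
The minimum is at a = 0, b = 3.

(0, 3)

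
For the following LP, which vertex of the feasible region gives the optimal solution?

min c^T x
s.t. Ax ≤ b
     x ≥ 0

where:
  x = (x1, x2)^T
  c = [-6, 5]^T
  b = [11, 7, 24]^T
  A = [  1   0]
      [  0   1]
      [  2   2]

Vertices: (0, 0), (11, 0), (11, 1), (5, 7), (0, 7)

Evaluate the objective at each vertex of the feasible region:
  z(0, 0) = 0
  z(11, 0) = -66  ←
  z(11, 1) = -61
  z(5, 7) = 5
  z(0, 7) = 35
The minimum is at x1 = 11, x2 = 0.

(11, 0)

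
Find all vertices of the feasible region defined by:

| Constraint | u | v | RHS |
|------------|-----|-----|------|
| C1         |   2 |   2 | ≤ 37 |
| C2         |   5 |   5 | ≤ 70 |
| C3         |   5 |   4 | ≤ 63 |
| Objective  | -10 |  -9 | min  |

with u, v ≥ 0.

(0, 0), (12.6, 0), (7, 7), (0, 14)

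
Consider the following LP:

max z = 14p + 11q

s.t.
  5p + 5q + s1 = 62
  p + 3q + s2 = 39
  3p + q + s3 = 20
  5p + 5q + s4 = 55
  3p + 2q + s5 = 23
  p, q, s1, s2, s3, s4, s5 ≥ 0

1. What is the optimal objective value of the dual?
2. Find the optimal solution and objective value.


1. 124
2. p = 1, q = 10, z = 124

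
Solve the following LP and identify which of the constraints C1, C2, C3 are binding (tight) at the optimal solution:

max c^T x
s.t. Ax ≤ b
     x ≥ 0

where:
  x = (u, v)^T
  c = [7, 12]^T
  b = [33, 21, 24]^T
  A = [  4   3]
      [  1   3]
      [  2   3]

At u = 3, v = 6, compute slack b - a·x for each constraint:
  C1: 33 − 30 = 3  (slack)
  C2: 21 − 21 = 0  (binding)
  C3: 24 − 24 = 0  (binding)

Optimal: u = 3, v = 6
Binding: C2, C3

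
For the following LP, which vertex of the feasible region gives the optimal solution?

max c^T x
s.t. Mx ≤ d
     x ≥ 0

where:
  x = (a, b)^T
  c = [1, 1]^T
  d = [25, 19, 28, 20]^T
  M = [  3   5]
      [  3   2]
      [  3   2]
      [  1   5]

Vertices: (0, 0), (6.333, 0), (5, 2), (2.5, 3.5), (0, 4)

Evaluate the objective at each vertex of the feasible region:
  z(0, 0) = 0
  z(6.333, 0) = 6.333
  z(5, 2) = 7  ←
  z(2.5, 3.5) = 6
  z(0, 4) = 4
The maximum is at a = 5, b = 2.

(5, 2)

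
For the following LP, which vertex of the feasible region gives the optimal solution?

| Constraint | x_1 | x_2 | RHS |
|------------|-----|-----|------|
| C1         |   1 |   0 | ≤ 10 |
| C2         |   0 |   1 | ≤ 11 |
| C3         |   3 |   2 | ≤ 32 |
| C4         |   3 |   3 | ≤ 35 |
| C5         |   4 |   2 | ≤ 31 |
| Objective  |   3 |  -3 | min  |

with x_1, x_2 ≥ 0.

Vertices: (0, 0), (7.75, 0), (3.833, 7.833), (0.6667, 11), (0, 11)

Evaluate the objective at each vertex of the feasible region:
  z(0, 0) = 0
  z(7.75, 0) = 23.25
  z(3.833, 7.833) = -12
  z(0.6667, 11) = -31
  z(0, 11) = -33  ←
The minimum is at x_1 = 0, x_2 = 11.

(0, 11)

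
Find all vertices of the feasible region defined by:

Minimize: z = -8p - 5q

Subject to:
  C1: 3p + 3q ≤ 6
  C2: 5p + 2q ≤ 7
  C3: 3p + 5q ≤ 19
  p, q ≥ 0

(0, 0), (1.4, 0), (1, 1), (0, 2)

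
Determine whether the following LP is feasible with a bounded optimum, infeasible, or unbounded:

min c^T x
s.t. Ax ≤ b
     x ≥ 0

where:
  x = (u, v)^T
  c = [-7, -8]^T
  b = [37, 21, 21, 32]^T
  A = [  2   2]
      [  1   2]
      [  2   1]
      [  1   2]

Feasible with a bounded optimal solution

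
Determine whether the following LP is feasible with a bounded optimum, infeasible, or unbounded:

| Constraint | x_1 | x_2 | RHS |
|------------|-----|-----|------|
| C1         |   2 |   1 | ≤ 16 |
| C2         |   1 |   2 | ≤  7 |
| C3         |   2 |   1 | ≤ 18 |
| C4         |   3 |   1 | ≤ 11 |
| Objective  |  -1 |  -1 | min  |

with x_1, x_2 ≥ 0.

Feasible with a bounded optimal solution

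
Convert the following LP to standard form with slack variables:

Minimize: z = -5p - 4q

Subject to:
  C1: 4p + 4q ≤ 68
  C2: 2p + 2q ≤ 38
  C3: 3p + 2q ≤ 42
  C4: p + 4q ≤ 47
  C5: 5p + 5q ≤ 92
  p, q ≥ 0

min z = -5p - 4q

s.t.
  4p + 4q + s1 = 68
  2p + 2q + s2 = 38
  3p + 2q + s3 = 42
  p + 4q + s4 = 47
  5p + 5q + s5 = 92
  p, q, s1, s2, s3, s4, s5 ≥ 0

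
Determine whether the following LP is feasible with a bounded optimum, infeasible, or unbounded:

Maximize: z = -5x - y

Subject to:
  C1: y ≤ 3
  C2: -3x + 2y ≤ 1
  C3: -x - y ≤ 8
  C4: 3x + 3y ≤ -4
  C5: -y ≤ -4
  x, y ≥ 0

Infeasible (no feasible solution exists)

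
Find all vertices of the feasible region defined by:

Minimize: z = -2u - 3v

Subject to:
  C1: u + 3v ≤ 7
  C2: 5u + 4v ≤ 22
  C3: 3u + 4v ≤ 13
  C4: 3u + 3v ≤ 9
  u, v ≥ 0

(0, 0), (3, 0), (1, 2), (0, 2.333)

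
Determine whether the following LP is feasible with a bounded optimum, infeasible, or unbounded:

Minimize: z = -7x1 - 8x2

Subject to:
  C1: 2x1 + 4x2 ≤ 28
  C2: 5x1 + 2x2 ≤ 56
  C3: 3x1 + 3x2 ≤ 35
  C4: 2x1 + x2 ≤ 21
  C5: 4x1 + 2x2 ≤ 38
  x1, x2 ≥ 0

Feasible with a bounded optimal solution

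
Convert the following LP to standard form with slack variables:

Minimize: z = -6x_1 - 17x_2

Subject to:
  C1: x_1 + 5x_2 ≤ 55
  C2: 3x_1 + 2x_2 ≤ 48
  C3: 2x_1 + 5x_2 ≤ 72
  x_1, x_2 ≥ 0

min z = -6x_1 - 17x_2

s.t.
  x_1 + 5x_2 + s1 = 55
  3x_1 + 2x_2 + s2 = 48
  2x_1 + 5x_2 + s3 = 72
  x_1, x_2, s1, s2, s3 ≥ 0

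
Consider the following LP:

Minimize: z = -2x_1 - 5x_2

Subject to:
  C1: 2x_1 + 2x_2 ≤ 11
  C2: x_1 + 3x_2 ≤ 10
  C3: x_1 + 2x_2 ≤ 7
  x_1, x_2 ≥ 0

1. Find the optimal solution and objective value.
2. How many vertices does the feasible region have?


1. x_1 = 1, x_2 = 3, z = -17
2. 5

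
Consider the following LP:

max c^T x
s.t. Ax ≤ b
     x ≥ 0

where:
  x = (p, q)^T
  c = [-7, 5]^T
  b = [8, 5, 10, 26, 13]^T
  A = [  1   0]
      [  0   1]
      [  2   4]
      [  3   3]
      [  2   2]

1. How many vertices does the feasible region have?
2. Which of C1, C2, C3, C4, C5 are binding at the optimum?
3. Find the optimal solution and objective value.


1. 3
2. C3
3. p = 0, q = 2.5, z = 12.5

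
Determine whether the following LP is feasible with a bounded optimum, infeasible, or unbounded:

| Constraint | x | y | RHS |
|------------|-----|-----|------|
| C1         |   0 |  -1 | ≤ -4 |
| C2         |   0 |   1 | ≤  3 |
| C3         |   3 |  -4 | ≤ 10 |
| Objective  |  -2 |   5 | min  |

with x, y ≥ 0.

Infeasible (no feasible solution exists)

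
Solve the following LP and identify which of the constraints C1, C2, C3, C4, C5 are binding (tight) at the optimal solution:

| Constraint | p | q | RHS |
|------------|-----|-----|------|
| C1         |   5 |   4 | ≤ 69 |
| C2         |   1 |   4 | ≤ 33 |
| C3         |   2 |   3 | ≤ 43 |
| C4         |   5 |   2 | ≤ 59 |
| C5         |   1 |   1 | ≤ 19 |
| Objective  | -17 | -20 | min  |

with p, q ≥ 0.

At p = 9, q = 6, compute slack b - a·x for each constraint:
  C1: 69 − 69 = 0  (binding)
  C2: 33 − 33 = 0  (binding)
  C3: 43 − 36 = 7  (slack)
  C4: 59 − 57 = 2  (slack)
  C5: 19 − 15 = 4  (slack)

Optimal: p = 9, q = 6
Binding: C1, C2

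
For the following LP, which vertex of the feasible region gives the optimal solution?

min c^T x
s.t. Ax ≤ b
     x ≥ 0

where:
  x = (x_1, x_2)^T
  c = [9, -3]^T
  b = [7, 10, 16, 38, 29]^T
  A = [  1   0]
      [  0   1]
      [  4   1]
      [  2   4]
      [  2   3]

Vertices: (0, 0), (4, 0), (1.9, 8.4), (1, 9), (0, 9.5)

Evaluate the objective at each vertex of the feasible region:
  z(0, 0) = 0
  z(4, 0) = 36
  z(1.9, 8.4) = -8.1
  z(1, 9) = -18
  z(0, 9.5) = -28.5  ←
The minimum is at x_1 = 0, x_2 = 9.5.

(0, 9.5)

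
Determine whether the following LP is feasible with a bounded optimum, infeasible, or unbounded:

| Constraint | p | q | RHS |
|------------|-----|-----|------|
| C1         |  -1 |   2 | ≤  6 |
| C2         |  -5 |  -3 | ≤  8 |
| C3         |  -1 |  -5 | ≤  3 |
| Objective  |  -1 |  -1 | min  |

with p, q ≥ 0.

Unbounded (objective can decrease without bound)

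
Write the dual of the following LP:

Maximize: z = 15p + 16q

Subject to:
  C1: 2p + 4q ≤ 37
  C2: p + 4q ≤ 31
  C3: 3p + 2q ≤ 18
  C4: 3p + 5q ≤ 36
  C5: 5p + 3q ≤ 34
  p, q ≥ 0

Primal max cᵀx s.t. Ax ≤ b, x ≥ 0  →  Dual min bᵀy s.t. Aᵀy ≥ c, y ≥ 0.

Minimize: z = 37y1 + 31y2 + 18y3 + 36y4 + 34y5

Subject to:
  2y1 + y2 + 3y3 + 3y4 + 5y5 ≥ 15
  4y1 + 4y2 + 2y3 + 5y4 + 3y5 ≥ 16
  y1, y2, y3, y4, y5 ≥ 0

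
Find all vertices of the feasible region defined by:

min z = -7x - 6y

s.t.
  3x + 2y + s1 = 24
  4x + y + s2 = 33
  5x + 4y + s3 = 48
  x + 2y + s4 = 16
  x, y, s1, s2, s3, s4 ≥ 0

(0, 0), (8, 0), (4, 6), (0, 8)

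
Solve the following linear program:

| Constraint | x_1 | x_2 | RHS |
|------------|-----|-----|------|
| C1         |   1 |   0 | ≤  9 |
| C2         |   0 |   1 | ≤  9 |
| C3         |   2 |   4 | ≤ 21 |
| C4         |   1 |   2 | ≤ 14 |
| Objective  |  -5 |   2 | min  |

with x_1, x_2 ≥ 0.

Evaluate the objective at each vertex of the feasible region:
  z(0, 0) = 0
  z(9, 0) = -45  ←
  z(9, 0.75) = -43.5
  z(0, 5.25) = 10.5
The minimum is at x_1 = 9, x_2 = 0.

x_1 = 9, x_2 = 0, z = -45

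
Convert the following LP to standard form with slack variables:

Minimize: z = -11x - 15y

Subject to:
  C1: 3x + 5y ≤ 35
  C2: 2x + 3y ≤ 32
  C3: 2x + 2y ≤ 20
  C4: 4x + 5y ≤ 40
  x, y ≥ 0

min z = -11x - 15y

s.t.
  3x + 5y + s1 = 35
  2x + 3y + s2 = 32
  2x + 2y + s3 = 20
  4x + 5y + s4 = 40
  x, y, s1, s2, s3, s4 ≥ 0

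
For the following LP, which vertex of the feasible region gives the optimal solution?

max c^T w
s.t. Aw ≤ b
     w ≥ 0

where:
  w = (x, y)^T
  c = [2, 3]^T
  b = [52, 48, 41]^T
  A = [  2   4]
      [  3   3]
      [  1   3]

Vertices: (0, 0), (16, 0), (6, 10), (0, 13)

Evaluate the objective at each vertex of the feasible region:
  z(0, 0) = 0
  z(16, 0) = 32
  z(6, 10) = 42  ←
  z(0, 13) = 39
The maximum is at x = 6, y = 10.

(6, 10)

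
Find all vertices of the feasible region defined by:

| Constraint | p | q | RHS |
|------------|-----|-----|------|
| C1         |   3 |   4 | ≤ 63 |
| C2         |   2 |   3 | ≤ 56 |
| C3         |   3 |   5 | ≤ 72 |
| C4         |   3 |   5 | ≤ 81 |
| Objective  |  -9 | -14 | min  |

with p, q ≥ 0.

(0, 0), (21, 0), (9, 9), (0, 14.4)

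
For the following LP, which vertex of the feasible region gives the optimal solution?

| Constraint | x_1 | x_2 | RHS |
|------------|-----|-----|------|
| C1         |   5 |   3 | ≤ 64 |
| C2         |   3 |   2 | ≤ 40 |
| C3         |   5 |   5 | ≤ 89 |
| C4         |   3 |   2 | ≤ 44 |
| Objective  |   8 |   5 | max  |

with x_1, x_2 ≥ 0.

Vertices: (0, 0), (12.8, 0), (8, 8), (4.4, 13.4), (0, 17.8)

Evaluate the objective at each vertex of the feasible region:
  z(0, 0) = 0
  z(12.8, 0) = 102.4
  z(8, 8) = 104  ←
  z(4.4, 13.4) = 102.2
  z(0, 17.8) = 89
The maximum is at x_1 = 8, x_2 = 8.

(8, 8)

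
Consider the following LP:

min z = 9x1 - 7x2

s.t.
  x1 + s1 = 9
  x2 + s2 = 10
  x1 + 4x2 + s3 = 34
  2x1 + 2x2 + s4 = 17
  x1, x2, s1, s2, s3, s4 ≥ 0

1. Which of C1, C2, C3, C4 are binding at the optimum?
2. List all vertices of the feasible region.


1. C3, C4
2. (0, 0), (8.5, 0), (0, 8.5)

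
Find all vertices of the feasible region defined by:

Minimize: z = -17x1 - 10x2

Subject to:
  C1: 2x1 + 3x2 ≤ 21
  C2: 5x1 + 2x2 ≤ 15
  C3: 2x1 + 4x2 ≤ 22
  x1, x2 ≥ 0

(0, 0), (3, 0), (1, 5), (0, 5.5)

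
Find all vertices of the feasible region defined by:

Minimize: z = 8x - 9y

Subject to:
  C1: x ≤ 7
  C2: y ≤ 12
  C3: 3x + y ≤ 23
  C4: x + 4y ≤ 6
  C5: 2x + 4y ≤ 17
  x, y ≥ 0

(0, 0), (6, 0), (0, 1.5)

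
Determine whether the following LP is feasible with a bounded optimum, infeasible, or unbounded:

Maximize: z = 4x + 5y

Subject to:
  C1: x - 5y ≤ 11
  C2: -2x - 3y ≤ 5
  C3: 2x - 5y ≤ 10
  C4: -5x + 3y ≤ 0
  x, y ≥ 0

Unbounded (objective can increase without bound)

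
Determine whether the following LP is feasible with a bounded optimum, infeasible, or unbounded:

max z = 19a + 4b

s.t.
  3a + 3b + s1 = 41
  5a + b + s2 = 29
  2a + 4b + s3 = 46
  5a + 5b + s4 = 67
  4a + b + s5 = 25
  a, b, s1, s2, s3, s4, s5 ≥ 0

Feasible with a bounded optimal solution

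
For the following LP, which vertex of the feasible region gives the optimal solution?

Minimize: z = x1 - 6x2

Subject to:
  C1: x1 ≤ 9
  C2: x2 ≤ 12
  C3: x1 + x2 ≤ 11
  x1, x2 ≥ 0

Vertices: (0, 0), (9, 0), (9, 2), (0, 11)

Evaluate the objective at each vertex of the feasible region:
  z(0, 0) = 0
  z(9, 0) = 9
  z(9, 2) = -3
  z(0, 11) = -66  ←
The minimum is at x1 = 0, x2 = 11.

(0, 11)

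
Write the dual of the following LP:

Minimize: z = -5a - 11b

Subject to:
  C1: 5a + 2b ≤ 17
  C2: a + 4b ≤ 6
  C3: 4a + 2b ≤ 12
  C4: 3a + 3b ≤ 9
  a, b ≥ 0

Primal min cᵀx s.t. Ax ≤ b, x ≥ 0  →  Dual max −bᵀy s.t. Aᵀy ≥ −c, y ≥ 0.

Maximize: z = -17y1 - 6y2 - 12y3 - 9y4

Subject to:
  5y1 + y2 + 4y3 + 3y4 ≥ 5
  2y1 + 4y2 + 2y3 + 3y4 ≥ 11
  y1, y2, y3, y4 ≥ 0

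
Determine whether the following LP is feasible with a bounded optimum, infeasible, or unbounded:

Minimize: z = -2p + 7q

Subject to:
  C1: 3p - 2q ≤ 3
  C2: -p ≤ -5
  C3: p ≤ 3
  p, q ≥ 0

Infeasible (no feasible solution exists)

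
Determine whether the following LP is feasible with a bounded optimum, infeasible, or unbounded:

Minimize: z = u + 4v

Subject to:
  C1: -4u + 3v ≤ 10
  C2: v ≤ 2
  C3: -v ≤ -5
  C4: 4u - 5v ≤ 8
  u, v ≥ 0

Infeasible (no feasible solution exists)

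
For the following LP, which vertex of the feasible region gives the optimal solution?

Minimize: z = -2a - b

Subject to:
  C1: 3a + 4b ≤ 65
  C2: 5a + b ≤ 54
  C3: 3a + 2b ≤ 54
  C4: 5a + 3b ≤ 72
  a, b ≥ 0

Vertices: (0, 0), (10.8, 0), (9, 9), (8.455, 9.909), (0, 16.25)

Evaluate the objective at each vertex of the feasible region:
  z(0, 0) = 0
  z(10.8, 0) = -21.6
  z(9, 9) = -27  ←
  z(8.455, 9.909) = -26.82
  z(0, 16.25) = -16.25
The minimum is at a = 9, b = 9.

(9, 9)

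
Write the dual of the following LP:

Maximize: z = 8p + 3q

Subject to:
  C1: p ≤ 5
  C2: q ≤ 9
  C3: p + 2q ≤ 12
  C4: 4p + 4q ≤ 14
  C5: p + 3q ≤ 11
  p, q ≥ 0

Primal max cᵀx s.t. Ax ≤ b, x ≥ 0  →  Dual min bᵀy s.t. Aᵀy ≥ c, y ≥ 0.

Minimize: z = 5y1 + 9y2 + 12y3 + 14y4 + 11y5

Subject to:
  y1 + y3 + 4y4 + y5 ≥ 8
  y2 + 2y3 + 4y4 + 3y5 ≥ 3
  y1, y2, y3, y4, y5 ≥ 0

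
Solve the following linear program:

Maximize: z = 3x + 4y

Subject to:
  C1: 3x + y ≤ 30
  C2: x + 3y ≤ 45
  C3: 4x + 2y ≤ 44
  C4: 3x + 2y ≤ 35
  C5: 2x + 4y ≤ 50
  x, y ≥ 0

Evaluate the objective at each vertex of the feasible region:
  z(0, 0) = 0
  z(10, 0) = 30
  z(8.333, 5) = 45
  z(5, 10) = 55  ←
  z(0, 12.5) = 50
The maximum is at x = 5, y = 10.

x = 5, y = 10, z = 55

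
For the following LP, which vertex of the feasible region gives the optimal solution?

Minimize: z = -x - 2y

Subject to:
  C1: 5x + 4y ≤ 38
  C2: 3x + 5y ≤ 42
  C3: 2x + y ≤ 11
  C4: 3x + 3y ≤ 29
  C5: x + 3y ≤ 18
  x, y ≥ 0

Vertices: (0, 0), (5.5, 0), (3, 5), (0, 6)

Evaluate the objective at each vertex of the feasible region:
  z(0, 0) = 0
  z(5.5, 0) = -5.5
  z(3, 5) = -13  ←
  z(0, 6) = -12
The minimum is at x = 3, y = 5.

(3, 5)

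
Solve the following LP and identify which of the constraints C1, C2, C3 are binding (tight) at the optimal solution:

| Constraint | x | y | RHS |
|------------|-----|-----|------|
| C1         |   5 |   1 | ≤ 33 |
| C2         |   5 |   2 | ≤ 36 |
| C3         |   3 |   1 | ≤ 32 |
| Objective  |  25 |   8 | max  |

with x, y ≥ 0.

At x = 6, y = 3, compute slack b - a·x for each constraint:
  C1: 33 − 33 = 0  (binding)
  C2: 36 − 36 = 0  (binding)
  C3: 32 − 21 = 11  (slack)

Optimal: x = 6, y = 3
Binding: C1, C2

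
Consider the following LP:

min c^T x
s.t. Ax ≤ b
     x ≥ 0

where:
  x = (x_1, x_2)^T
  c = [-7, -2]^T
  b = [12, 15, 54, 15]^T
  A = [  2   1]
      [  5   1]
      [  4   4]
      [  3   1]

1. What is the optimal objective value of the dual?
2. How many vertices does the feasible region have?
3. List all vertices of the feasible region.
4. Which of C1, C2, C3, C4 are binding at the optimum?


1. -27
2. 4
3. (0, 0), (3, 0), (1, 10), (0, 12)
4. C1, C2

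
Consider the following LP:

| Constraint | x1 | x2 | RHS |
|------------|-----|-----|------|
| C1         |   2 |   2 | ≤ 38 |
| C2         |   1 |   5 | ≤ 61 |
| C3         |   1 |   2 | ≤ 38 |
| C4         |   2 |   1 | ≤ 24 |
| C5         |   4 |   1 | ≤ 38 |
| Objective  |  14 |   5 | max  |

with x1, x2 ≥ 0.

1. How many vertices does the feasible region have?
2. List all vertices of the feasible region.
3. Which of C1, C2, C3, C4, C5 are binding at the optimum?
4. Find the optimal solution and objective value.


1. 5
2. (0, 0), (9.5, 0), (7, 10), (6.556, 10.89), (0, 12.2)
3. C4, C5
4. x1 = 7, x2 = 10, z = 148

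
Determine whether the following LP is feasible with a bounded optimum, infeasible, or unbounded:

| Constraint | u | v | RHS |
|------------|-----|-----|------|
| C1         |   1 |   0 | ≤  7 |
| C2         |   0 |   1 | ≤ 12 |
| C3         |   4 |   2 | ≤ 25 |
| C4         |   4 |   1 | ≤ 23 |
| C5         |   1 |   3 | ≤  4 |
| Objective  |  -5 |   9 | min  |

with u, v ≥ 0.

Feasible with a bounded optimal solution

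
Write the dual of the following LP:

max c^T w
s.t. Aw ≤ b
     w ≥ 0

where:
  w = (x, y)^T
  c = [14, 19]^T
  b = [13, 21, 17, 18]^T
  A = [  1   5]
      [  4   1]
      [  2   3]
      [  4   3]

Primal max cᵀx s.t. Ax ≤ b, x ≥ 0  →  Dual min bᵀy s.t. Aᵀy ≥ c, y ≥ 0.

Minimize: z = 13y1 + 21y2 + 17y3 + 18y4

Subject to:
  y1 + 4y2 + 2y3 + 4y4 ≥ 14
  5y1 + y2 + 3y3 + 3y4 ≥ 19
  y1, y2, y3, y4 ≥ 0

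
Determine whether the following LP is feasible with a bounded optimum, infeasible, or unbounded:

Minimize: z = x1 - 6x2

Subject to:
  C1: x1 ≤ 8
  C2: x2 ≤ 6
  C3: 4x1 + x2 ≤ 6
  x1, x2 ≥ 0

Feasible with a bounded optimal solution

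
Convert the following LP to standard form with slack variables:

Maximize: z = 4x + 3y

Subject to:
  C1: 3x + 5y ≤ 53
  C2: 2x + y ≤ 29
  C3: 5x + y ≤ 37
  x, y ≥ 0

max z = 4x + 3y

s.t.
  3x + 5y + s1 = 53
  2x + y + s2 = 29
  5x + y + s3 = 37
  x, y, s1, s2, s3 ≥ 0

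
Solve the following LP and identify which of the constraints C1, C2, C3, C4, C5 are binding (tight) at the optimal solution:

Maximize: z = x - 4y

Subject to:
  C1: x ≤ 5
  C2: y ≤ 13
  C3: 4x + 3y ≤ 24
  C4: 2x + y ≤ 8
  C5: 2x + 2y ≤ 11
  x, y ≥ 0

At x = 4, y = 0, compute slack b - a·x for each constraint:
  C1: 5 − 4 = 1  (slack)
  C2: 13 − 0 = 13  (slack)
  C3: 24 − 16 = 8  (slack)
  C4: 8 − 8 = 0  (binding)
  C5: 11 − 8 = 3  (slack)

Optimal: x = 4, y = 0
Binding: C4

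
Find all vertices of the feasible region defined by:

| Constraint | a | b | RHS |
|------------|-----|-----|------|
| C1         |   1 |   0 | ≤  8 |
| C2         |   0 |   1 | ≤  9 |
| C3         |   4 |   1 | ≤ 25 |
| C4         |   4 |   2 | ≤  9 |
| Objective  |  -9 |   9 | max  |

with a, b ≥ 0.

(0, 0), (2.25, 0), (0, 4.5)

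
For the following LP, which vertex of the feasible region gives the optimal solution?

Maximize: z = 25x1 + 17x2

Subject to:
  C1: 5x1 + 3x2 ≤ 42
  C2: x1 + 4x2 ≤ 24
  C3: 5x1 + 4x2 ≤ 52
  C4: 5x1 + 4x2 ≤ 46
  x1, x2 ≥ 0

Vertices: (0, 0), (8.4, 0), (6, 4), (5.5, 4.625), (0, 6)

Evaluate the objective at each vertex of the feasible region:
  z(0, 0) = 0
  z(8.4, 0) = 210
  z(6, 4) = 218  ←
  z(5.5, 4.625) = 216.1
  z(0, 6) = 102
The maximum is at x1 = 6, x2 = 4.

(6, 4)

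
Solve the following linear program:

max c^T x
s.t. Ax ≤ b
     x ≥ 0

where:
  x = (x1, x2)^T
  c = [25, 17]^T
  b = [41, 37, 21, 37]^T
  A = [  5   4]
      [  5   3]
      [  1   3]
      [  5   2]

Evaluate the objective at each vertex of the feasible region:
  z(0, 0) = 0
  z(7.4, 0) = 185
  z(5, 4) = 193  ←
  z(3.545, 5.818) = 187.5
  z(0, 7) = 119
The maximum is at x1 = 5, x2 = 4.

x1 = 5, x2 = 4, z = 193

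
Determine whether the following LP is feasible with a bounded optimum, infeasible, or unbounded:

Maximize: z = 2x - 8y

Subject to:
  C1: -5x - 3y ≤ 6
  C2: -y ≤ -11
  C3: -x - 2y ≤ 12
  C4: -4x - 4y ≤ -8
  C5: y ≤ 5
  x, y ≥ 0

Infeasible (no feasible solution exists)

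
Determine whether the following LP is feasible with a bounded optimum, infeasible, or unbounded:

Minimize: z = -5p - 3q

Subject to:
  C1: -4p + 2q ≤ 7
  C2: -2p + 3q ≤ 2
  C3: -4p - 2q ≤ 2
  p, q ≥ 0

Unbounded (objective can decrease without bound)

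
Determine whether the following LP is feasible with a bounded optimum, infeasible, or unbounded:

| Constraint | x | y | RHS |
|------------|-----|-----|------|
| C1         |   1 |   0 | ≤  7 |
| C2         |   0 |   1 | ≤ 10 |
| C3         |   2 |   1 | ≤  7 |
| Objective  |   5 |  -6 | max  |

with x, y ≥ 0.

Feasible with a bounded optimal solution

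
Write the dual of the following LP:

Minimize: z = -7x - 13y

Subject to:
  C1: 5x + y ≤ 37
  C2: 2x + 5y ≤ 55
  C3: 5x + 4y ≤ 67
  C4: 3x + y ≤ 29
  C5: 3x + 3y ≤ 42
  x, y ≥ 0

Primal min cᵀx s.t. Ax ≤ b, x ≥ 0  →  Dual max −bᵀy s.t. Aᵀy ≥ −c, y ≥ 0.

Maximize: z = -37y1 - 55y2 - 67y3 - 29y4 - 42y5

Subject to:
  5y1 + 2y2 + 5y3 + 3y4 + 3y5 ≥ 7
  y1 + 5y2 + 4y3 + y4 + 3y5 ≥ 13
  y1, y2, y3, y4, y5 ≥ 0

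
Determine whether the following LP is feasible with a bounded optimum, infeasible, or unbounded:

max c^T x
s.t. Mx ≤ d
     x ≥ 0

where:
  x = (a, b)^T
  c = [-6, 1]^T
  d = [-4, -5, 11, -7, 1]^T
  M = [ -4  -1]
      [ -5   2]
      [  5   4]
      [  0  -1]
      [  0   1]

Infeasible (no feasible solution exists)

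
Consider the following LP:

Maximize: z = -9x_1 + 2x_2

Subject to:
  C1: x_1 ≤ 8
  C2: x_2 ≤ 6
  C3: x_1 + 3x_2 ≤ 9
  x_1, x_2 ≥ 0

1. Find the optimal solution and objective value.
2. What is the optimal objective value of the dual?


1. x_1 = 0, x_2 = 3, z = 6
2. 6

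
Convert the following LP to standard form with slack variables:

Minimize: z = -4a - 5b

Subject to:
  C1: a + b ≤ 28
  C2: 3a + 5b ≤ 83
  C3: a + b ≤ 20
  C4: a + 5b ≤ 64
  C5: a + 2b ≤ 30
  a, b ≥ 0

min z = -4a - 5b

s.t.
  a + b + s1 = 28
  3a + 5b + s2 = 83
  a + b + s3 = 20
  a + 5b + s4 = 64
  a + 2b + s5 = 30
  a, b, s1, s2, s3, s4, s5 ≥ 0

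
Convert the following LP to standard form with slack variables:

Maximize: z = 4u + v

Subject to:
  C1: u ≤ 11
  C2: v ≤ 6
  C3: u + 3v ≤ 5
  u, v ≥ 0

max z = 4u + v

s.t.
  u + s1 = 11
  v + s2 = 6
  u + 3v + s3 = 5
  u, v, s1, s2, s3 ≥ 0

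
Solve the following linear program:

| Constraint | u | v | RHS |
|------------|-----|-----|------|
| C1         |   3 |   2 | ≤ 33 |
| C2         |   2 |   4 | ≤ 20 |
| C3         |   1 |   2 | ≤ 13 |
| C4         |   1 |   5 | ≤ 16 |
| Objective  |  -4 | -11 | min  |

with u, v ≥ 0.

Evaluate the objective at each vertex of the feasible region:
  z(0, 0) = 0
  z(10, 0) = -40
  z(6, 2) = -46  ←
  z(0, 3.2) = -35.2
The minimum is at u = 6, v = 2.

u = 6, v = 2, z = -46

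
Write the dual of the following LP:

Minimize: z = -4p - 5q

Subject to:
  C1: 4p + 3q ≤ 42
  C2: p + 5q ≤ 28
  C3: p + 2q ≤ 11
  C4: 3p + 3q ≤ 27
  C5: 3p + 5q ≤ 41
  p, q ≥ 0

Primal min cᵀx s.t. Ax ≤ b, x ≥ 0  →  Dual max −bᵀy s.t. Aᵀy ≥ −c, y ≥ 0.

Maximize: z = -42y1 - 28y2 - 11y3 - 27y4 - 41y5

Subject to:
  4y1 + y2 + y3 + 3y4 + 3y5 ≥ 4
  3y1 + 5y2 + 2y3 + 3y4 + 5y5 ≥ 5
  y1, y2, y3, y4, y5 ≥ 0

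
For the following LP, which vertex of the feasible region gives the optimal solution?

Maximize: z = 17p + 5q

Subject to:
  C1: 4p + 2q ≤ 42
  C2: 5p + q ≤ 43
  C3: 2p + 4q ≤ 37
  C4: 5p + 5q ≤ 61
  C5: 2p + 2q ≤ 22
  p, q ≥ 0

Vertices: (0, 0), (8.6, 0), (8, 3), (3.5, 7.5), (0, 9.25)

Evaluate the objective at each vertex of the feasible region:
  z(0, 0) = 0
  z(8.6, 0) = 146.2
  z(8, 3) = 151  ←
  z(3.5, 7.5) = 97
  z(0, 9.25) = 46.25
The maximum is at p = 8, q = 3.

(8, 3)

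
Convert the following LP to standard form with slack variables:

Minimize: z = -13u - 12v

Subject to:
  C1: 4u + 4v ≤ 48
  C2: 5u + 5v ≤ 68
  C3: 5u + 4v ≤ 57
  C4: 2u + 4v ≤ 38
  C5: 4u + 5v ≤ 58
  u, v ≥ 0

min z = -13u - 12v

s.t.
  4u + 4v + s1 = 48
  5u + 5v + s2 = 68
  5u + 4v + s3 = 57
  2u + 4v + s4 = 38
  4u + 5v + s5 = 58
  u, v, s1, s2, s3, s4, s5 ≥ 0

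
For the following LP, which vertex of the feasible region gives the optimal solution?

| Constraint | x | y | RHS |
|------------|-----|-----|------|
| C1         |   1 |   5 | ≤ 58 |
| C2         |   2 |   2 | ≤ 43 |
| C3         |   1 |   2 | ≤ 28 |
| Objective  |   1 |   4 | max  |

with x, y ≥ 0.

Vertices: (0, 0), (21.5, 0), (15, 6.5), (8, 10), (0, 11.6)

Evaluate the objective at each vertex of the feasible region:
  z(0, 0) = 0
  z(21.5, 0) = 21.5
  z(15, 6.5) = 41
  z(8, 10) = 48  ←
  z(0, 11.6) = 46.4
The maximum is at x = 8, y = 10.

(8, 10)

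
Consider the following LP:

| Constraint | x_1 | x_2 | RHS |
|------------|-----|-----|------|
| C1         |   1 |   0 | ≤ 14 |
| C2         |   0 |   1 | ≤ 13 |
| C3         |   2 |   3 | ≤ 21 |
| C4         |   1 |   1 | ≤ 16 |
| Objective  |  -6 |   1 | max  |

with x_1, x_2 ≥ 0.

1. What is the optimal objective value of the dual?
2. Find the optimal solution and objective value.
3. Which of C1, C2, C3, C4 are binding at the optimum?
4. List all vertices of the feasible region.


1. 7
2. x_1 = 0, x_2 = 7, z = 7
3. C3
4. (0, 0), (10.5, 0), (0, 7)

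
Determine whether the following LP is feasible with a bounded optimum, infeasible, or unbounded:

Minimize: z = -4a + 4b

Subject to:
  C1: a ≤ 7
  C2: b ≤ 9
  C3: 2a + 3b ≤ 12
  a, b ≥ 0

Feasible with a bounded optimal solution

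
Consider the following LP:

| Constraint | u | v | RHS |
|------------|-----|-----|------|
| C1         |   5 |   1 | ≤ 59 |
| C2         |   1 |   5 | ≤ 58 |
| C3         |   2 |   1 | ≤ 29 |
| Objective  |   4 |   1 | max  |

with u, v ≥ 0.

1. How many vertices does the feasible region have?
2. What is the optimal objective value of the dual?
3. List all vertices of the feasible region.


1. 5
2. 49
3. (0, 0), (11.8, 0), (10, 9), (9.667, 9.667), (0, 11.6)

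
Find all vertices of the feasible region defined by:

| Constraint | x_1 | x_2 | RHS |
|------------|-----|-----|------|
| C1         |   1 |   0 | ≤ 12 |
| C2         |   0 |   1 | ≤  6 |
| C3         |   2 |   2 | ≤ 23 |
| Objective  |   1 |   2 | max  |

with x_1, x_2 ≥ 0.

(0, 0), (11.5, 0), (5.5, 6), (0, 6)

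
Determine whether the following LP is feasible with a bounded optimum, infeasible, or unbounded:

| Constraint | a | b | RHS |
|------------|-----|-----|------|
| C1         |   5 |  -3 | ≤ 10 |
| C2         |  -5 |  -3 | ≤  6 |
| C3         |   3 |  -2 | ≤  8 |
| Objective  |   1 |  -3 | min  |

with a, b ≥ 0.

Unbounded (objective can decrease without bound)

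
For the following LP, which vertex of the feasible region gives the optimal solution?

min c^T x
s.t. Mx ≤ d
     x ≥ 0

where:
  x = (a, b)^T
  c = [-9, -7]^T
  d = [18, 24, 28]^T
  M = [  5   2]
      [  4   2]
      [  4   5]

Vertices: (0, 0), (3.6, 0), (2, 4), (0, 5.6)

Evaluate the objective at each vertex of the feasible region:
  z(0, 0) = 0
  z(3.6, 0) = -32.4
  z(2, 4) = -46  ←
  z(0, 5.6) = -39.2
The minimum is at a = 2, b = 4.

(2, 4)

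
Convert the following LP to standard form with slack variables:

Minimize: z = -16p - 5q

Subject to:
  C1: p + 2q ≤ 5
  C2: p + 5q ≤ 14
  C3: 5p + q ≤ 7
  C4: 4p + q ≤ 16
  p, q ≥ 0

min z = -16p - 5q

s.t.
  p + 2q + s1 = 5
  p + 5q + s2 = 14
  5p + q + s3 = 7
  4p + q + s4 = 16
  p, q, s1, s2, s3, s4 ≥ 0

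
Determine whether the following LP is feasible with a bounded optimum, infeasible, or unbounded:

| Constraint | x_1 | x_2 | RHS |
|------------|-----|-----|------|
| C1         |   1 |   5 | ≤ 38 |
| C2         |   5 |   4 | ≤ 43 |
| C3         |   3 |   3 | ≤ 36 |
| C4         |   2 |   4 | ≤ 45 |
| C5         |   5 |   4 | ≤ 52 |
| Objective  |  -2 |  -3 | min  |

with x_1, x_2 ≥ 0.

Feasible with a bounded optimal solution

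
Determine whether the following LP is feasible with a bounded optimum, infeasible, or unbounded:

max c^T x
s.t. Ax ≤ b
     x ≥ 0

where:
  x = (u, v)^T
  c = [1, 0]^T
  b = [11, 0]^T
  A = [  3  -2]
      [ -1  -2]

Unbounded (objective can increase without bound)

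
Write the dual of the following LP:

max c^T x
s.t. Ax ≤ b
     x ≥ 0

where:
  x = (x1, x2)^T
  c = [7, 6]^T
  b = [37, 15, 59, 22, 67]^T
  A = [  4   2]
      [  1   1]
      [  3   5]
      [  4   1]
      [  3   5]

Primal max cᵀx s.t. Ax ≤ b, x ≥ 0  →  Dual min bᵀy s.t. Aᵀy ≥ c, y ≥ 0.

Minimize: z = 37y1 + 15y2 + 59y3 + 22y4 + 67y5

Subject to:
  4y1 + y2 + 3y3 + 4y4 + 3y5 ≥ 7
  2y1 + y2 + 5y3 + y4 + 5y5 ≥ 6
  y1, y2, y3, y4, y5 ≥ 0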